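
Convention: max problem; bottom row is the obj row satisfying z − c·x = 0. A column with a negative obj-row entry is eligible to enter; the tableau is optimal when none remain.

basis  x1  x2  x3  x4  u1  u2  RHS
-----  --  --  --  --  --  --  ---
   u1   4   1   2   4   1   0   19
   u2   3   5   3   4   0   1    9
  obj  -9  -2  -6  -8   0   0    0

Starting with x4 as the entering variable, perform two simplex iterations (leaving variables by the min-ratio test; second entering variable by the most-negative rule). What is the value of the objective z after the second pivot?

27

Ratio test on column x4 — row 1: 19/4 = 19/4; row 2: 9/4 = 9/4. Minimum is 9/4 at row 2 (u2 leaves); pivot element 4.
Pivot on row 2; the obj-row RHS becomes 0 − (-8)·(9/4) = 18.
Next entering variable (most negative obj-row entry -3): x1.
Ratio test on column x1 — row 1: 10/1 = 10; row 2: (9/4)/(3/4) = 3. Minimum is 3 at row 2 (x4 leaves); pivot element 3/4.
After the second pivot the obj-row RHS is 18 − (-3)·3 = 27.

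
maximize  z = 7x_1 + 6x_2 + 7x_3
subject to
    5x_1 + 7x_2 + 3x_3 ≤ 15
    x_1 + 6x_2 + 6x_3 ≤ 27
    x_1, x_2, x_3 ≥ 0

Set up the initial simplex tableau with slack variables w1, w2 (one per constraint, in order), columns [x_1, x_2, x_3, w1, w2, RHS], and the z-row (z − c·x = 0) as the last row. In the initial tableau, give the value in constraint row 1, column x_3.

Constraint 1 has coefficient 3 on x_3.

3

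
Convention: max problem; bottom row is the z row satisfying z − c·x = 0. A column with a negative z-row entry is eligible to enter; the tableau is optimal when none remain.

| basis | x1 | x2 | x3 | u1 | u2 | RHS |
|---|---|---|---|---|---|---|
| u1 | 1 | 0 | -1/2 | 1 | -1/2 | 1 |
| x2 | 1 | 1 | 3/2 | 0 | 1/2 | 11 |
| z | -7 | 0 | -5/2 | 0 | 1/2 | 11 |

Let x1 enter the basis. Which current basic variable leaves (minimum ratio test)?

Column x1 entries and ratios — u1: 1/1 = 1; x2: 11/1 = 11.
Smallest ratio is 1 in the row of u1, so u1 leaves.

u1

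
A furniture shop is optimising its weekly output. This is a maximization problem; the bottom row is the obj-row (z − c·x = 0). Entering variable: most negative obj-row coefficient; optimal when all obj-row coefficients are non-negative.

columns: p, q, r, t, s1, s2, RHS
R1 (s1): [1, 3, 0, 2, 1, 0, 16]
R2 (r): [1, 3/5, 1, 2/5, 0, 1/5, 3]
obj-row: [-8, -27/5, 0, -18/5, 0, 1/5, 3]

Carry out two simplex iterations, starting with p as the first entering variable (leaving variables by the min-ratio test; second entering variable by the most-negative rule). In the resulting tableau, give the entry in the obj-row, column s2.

2

Ratio test on column p — row 1: 16/1 = 16; row 2: 3/1 = 3. Minimum is 3 at row 2 (r leaves); pivot element 1.
Divide row 2 by 1; eliminate column p from the other rows.
Second iteration: most negative obj-row entry is -3/5 in column q, so q enters.
Ratio test on column q — row 1: 13/(12/5) = 65/12; row 2: 3/(3/5) = 5. Minimum is 5 at row 2 (p leaves); pivot element 3/5.
Divide row 2 by 3/5; eliminate column q from the other rows.
After both pivots, the entry at the obj-row, column s2 is 2.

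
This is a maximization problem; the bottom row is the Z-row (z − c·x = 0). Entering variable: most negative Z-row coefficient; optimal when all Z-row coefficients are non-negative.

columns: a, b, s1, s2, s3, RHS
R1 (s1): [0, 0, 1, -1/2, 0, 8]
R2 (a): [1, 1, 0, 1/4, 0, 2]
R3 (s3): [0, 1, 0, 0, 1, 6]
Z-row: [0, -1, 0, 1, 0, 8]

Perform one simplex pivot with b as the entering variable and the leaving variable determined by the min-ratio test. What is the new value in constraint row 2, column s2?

Ratio test on column b — row 1: entry 0 ≤ 0; row 2: 2/1 = 2; row 3: 6/1 = 6. Minimum is 2 at row 2 (a leaves); pivot element 1.
Divide row 2 by 1; eliminate column b from the other rows.
In the new row 2, the s2 entry is the old entry divided by the pivot: (1/4)/1 = 1/4.

1/4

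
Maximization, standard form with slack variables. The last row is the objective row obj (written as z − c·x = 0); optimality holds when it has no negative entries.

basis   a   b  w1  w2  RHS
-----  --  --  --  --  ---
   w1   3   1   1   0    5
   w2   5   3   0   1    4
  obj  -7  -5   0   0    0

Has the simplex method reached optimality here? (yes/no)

no

The obj-row has a negative entry -7 in column a, so it is not optimal.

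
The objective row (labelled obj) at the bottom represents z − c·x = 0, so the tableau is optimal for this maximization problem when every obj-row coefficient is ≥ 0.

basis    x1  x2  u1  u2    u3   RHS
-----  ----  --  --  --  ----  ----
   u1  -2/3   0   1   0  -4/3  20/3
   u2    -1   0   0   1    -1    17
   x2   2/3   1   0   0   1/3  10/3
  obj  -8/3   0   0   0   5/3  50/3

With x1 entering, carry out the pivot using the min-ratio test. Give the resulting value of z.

Ratio test on column x1 — row 1: entry -2/3 ≤ 0; row 2: entry -1 ≤ 0; row 3: (10/3)/(2/3) = 5. Minimum is 5 at row 3 (x2 leaves); pivot element 2/3.
Pivot on row 3; the obj-row RHS becomes 50/3 − (-8/3)·5 = 30.

30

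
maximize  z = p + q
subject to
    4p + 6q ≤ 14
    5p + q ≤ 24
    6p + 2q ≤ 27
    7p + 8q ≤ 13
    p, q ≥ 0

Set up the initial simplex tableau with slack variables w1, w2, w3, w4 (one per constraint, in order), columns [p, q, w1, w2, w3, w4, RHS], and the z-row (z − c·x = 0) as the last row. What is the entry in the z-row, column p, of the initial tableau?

The z-row carries the negated objective coefficients: the p entry is -1.

-1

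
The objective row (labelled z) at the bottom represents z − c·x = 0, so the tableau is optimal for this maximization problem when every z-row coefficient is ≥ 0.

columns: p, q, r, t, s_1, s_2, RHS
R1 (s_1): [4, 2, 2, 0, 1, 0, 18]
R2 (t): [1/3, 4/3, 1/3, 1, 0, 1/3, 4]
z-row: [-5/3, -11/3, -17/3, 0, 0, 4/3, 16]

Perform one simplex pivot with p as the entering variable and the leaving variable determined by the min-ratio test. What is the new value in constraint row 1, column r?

1/2

Ratio test on column p — row 1: 18/4 = 9/2; row 2: 4/(1/3) = 12. Minimum is 9/2 at row 1 (s_1 leaves); pivot element 4.
Divide row 1 by 4; eliminate column p from the other rows.
In the new row 1, the r entry is the old entry divided by the pivot: 2/4 = 1/2.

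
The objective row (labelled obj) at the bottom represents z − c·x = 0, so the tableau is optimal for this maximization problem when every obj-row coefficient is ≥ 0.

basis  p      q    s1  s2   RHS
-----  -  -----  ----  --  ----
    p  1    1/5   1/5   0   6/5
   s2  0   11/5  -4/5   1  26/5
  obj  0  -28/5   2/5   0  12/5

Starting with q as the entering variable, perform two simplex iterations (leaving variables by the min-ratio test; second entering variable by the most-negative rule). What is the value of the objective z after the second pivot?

Ratio test on column q — row 1: (6/5)/(1/5) = 6; row 2: (26/5)/(11/5) = 26/11. Minimum is 26/11 at row 2 (s2 leaves); pivot element 11/5.
Pivot on row 2; the obj-row RHS becomes 12/5 − (-28/5)·(26/11) = 172/11.
Next entering variable (most negative obj-row entry -18/11): s1.
Ratio test on column s1 — row 1: (8/11)/(3/11) = 8/3; row 2: entry -4/11 ≤ 0. Minimum is 8/3 at row 1 (p leaves); pivot element 3/11.
After the second pivot the obj-row RHS is 172/11 − (-18/11)·(8/3) = 20.

20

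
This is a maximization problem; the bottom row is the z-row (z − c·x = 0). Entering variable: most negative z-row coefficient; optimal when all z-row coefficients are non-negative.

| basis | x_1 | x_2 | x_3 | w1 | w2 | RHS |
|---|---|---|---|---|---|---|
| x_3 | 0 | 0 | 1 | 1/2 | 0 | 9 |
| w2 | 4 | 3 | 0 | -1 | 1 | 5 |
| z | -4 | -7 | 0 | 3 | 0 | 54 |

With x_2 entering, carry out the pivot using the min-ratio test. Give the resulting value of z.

197/3

Ratio test on column x_2 — row 1: entry 0 ≤ 0; row 2: 5/3 = 5/3. Minimum is 5/3 at row 2 (w2 leaves); pivot element 3.
Pivot on row 2; the z-row RHS becomes 54 − (-7)·(5/3) = 197/3.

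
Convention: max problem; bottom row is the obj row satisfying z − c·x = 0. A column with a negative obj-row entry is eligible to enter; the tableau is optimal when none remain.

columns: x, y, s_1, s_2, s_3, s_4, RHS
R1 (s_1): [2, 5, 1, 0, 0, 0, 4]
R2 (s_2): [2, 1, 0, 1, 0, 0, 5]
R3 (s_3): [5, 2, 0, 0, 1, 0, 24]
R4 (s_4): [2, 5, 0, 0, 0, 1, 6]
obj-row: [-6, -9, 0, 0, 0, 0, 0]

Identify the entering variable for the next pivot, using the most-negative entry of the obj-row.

Negative obj-row entries: x: -6, y: -9.
The most negative is -9 in column y, so y enters.

y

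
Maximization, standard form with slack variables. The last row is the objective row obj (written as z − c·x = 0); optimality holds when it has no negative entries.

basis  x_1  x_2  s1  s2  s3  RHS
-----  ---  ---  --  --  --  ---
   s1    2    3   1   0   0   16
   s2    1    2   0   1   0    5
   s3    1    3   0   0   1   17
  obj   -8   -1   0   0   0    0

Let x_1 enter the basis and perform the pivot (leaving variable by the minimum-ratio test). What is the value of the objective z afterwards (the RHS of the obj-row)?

40

Ratio test on column x_1 — row 1: 16/2 = 8; row 2: 5/1 = 5; row 3: 17/1 = 17. Minimum is 5 at row 2 (s2 leaves); pivot element 1.
Pivot on row 2; the obj-row RHS becomes 0 − (-8)·5 = 40.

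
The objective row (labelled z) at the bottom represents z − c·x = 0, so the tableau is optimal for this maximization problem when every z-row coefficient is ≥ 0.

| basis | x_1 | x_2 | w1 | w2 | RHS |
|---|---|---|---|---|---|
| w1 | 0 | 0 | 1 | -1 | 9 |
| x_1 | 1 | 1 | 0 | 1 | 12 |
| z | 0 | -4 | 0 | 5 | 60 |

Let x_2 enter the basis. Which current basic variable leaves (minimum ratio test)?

Column x_2 entries and ratios — w1: 0 ≤ 0, skip; x_1: 12/1 = 12.
Smallest ratio is 12 in the row of x_1, so x_1 leaves.

x_1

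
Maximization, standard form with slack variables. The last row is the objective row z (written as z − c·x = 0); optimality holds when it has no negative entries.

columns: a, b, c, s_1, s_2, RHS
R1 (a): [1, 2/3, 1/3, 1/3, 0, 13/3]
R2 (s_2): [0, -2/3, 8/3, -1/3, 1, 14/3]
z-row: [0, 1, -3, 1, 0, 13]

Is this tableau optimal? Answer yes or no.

no

The z-row has a negative entry -3 in column c, so it is not optimal.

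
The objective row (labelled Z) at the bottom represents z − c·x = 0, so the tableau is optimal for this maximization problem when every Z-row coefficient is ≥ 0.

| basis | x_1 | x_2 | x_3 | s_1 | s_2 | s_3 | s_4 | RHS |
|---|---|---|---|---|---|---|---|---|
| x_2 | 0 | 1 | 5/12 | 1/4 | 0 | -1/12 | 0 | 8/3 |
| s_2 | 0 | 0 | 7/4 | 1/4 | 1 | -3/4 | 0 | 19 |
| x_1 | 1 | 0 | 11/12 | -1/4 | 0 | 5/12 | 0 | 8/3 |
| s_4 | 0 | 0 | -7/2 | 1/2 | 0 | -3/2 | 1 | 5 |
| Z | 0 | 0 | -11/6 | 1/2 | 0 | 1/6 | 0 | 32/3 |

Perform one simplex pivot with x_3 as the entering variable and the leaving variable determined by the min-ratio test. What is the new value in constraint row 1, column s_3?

-3/11

Ratio test on column x_3 — row 1: (8/3)/(5/12) = 32/5; row 2: 19/(7/4) = 76/7; row 3: (8/3)/(11/12) = 32/11; row 4: entry -7/2 ≤ 0. Minimum is 32/11 at row 3 (x_1 leaves); pivot element 11/12.
Divide row 3 by 11/12; eliminate column x_3 from the other rows.
Row 1 update in column s_3: -1/12 − (5/12)·(5/11) = -3/11.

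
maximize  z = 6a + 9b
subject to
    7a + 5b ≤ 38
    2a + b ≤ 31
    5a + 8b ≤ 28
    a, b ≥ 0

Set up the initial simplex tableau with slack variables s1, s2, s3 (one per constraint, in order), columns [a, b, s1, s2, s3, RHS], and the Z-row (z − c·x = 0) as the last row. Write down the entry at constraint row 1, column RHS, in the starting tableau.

38

The RHS of constraint 1 is b_1 = 38.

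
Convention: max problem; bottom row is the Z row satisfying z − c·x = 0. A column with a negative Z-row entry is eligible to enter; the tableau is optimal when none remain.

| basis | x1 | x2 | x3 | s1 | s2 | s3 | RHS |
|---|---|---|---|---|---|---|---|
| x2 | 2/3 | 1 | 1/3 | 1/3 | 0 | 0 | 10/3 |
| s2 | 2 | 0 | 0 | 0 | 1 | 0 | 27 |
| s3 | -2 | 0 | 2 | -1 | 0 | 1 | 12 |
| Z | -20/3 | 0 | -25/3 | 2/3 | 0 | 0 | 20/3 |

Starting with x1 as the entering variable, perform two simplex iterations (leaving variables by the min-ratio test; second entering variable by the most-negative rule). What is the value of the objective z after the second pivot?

Ratio test on column x1 — row 1: (10/3)/(2/3) = 5; row 2: 27/2 = 27/2; row 3: entry -2 ≤ 0. Minimum is 5 at row 1 (x2 leaves); pivot element 2/3.
Pivot on row 1; the Z-row RHS becomes 20/3 − (-20/3)·5 = 40.
Next entering variable (most negative Z-row entry -5): x3.
Ratio test on column x3 — row 1: 5/(1/2) = 10; row 2: entry -1 ≤ 0; row 3: 22/3 = 22/3. Minimum is 22/3 at row 3 (s3 leaves); pivot element 3.
After the second pivot the Z-row RHS is 40 − (-5)·(22/3) = 230/3.

230/3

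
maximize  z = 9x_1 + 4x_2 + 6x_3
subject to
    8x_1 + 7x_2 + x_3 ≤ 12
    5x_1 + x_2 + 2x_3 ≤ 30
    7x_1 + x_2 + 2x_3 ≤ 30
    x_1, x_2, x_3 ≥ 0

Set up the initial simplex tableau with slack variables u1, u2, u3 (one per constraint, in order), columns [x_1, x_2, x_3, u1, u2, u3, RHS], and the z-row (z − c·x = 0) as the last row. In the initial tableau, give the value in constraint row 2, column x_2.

1

Constraint 2 has coefficient 1 on x_2.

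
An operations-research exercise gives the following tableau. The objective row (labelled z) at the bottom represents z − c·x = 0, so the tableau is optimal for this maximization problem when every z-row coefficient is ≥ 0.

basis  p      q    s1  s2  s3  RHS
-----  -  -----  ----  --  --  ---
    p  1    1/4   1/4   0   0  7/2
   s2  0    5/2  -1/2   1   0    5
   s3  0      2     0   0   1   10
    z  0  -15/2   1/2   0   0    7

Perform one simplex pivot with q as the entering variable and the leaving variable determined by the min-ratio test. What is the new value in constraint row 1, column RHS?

3

Ratio test on column q — row 1: (7/2)/(1/4) = 14; row 2: 5/(5/2) = 2; row 3: 10/2 = 5. Minimum is 2 at row 2 (s2 leaves); pivot element 5/2.
Divide row 2 by 5/2; eliminate column q from the other rows.
Row 1 update in column RHS: 7/2 − (1/4)·2 = 3.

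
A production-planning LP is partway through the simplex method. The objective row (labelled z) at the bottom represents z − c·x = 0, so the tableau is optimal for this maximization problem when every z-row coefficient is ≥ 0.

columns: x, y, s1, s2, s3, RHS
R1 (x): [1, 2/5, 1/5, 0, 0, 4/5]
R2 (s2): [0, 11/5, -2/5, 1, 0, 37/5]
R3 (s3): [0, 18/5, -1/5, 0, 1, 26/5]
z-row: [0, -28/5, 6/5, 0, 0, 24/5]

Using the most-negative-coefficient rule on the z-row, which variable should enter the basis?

y

Negative z-row entries: y: -28/5.
The most negative is -28/5 in column y, so y enters.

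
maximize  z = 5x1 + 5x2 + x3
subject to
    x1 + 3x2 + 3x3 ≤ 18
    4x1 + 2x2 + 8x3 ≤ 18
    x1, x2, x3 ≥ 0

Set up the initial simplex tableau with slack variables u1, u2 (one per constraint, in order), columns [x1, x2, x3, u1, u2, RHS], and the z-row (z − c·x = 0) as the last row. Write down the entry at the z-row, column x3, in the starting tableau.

-1

The z-row carries the negated objective coefficients: the x3 entry is -1.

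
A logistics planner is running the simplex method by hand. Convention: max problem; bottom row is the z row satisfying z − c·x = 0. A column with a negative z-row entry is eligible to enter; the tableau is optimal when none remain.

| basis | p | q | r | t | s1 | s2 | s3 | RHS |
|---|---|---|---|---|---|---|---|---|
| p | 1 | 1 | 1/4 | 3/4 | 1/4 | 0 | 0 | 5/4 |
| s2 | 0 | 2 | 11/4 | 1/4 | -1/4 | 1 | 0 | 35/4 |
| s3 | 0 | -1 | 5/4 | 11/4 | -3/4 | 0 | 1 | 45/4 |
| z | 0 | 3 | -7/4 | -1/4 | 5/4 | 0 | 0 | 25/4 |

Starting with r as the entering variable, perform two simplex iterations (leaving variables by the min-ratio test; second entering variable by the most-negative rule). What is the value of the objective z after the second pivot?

Ratio test on column r — row 1: (5/4)/(1/4) = 5; row 2: (35/4)/(11/4) = 35/11; row 3: (45/4)/(5/4) = 9. Minimum is 35/11 at row 2 (s2 leaves); pivot element 11/4.
Pivot on row 2; the z-row RHS becomes 25/4 − (-7/4)·(35/11) = 130/11.
Next entering variable (most negative z-row entry -1/11): t.
Ratio test on column t — row 1: (5/11)/(8/11) = 5/8; row 2: (35/11)/(1/11) = 35; row 3: (80/11)/(29/11) = 80/29. Minimum is 5/8 at row 1 (p leaves); pivot element 8/11.
After the second pivot the z-row RHS is 130/11 − (-1/11)·(5/8) = 95/8.

95/8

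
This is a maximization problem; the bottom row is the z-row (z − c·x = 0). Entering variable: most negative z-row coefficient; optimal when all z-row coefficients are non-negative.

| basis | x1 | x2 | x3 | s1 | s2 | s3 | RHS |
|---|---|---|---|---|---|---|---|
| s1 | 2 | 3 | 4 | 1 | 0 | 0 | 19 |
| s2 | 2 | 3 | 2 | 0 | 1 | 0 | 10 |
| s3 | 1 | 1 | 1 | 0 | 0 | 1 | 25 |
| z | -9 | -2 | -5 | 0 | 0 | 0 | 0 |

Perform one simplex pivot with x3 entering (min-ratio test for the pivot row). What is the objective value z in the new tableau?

Ratio test on column x3 — row 1: 19/4 = 19/4; row 2: 10/2 = 5; row 3: 25/1 = 25. Minimum is 19/4 at row 1 (s1 leaves); pivot element 4.
Pivot on row 1; the z-row RHS becomes 0 − (-5)·(19/4) = 95/4.

95/4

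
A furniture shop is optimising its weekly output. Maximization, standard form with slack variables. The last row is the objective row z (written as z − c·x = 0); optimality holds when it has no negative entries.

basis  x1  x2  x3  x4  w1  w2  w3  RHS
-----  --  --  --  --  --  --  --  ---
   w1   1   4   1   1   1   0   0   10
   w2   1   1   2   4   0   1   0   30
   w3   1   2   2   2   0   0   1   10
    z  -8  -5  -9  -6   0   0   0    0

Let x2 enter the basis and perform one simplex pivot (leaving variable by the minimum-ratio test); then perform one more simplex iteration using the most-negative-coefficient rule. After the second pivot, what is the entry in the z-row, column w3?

Ratio test on column x2 — row 1: 10/4 = 5/2; row 2: 30/1 = 30; row 3: 10/2 = 5. Minimum is 5/2 at row 1 (w1 leaves); pivot element 4.
Divide row 1 by 4; eliminate column x2 from the other rows.
Second iteration: most negative z-row entry is -31/4 in column x3, so x3 enters.
Ratio test on column x3 — row 1: (5/2)/(1/4) = 10; row 2: (55/2)/(7/4) = 110/7; row 3: 5/(3/2) = 10/3. Minimum is 10/3 at row 3 (w3 leaves); pivot element 3/2.
Divide row 3 by 3/2; eliminate column x3 from the other rows.
After both pivots, the entry at the z-row, column w3 is 31/6.

31/6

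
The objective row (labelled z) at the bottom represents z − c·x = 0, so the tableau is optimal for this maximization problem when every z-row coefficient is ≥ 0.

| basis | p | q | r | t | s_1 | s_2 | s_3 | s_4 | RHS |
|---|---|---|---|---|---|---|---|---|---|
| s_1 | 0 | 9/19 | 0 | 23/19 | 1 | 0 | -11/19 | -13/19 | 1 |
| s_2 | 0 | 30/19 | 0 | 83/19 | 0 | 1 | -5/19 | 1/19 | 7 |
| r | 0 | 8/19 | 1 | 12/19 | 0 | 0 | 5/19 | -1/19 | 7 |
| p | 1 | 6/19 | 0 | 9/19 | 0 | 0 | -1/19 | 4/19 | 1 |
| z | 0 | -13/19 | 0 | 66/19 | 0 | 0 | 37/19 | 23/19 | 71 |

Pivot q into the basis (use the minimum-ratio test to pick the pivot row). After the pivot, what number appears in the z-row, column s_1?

13/9

Ratio test on column q — row 1: 1/(9/19) = 19/9; row 2: 7/(30/19) = 133/30; row 3: 7/(8/19) = 133/8; row 4: 1/(6/19) = 19/6. Minimum is 19/9 at row 1 (s_1 leaves); pivot element 9/19.
Divide row 1 by 9/19; eliminate column q from the other rows.
z-row update in column s_1: 0 − (-13/19)·(19/9) = 13/9.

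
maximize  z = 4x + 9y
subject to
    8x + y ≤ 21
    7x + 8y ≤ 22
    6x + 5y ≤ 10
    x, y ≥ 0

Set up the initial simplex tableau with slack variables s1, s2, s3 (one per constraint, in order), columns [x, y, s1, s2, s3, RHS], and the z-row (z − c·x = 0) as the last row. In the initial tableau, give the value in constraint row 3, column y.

5

Constraint 3 has coefficient 5 on y.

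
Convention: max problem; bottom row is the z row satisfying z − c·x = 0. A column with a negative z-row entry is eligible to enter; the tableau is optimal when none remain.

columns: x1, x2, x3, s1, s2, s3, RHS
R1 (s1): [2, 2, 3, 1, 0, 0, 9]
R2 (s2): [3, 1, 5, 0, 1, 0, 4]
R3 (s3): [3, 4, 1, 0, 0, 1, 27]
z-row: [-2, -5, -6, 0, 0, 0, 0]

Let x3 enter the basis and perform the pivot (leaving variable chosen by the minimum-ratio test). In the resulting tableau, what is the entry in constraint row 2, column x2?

1/5

Ratio test on column x3 — row 1: 9/3 = 3; row 2: 4/5 = 4/5; row 3: 27/1 = 27. Minimum is 4/5 at row 2 (s2 leaves); pivot element 5.
Divide row 2 by 5; eliminate column x3 from the other rows.
In the new row 2, the x2 entry is the old entry divided by the pivot: 1/5 = 1/5.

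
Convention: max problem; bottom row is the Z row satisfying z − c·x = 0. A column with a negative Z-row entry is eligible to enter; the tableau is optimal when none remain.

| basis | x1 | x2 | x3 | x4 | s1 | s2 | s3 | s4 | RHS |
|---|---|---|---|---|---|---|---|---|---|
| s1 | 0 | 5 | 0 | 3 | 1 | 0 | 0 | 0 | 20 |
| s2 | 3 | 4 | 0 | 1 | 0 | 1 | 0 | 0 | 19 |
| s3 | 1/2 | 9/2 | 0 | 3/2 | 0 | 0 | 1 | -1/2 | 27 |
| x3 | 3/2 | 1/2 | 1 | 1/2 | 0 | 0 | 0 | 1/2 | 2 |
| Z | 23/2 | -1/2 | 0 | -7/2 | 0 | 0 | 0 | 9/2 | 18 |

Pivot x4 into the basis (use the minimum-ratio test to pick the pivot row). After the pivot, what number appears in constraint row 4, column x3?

2

Ratio test on column x4 — row 1: 20/3 = 20/3; row 2: 19/1 = 19; row 3: 27/(3/2) = 18; row 4: 2/(1/2) = 4. Minimum is 4 at row 4 (x3 leaves); pivot element 1/2.
Divide row 4 by 1/2; eliminate column x4 from the other rows.
In the new row 4, the x3 entry is the old entry divided by the pivot: 1/(1/2) = 2.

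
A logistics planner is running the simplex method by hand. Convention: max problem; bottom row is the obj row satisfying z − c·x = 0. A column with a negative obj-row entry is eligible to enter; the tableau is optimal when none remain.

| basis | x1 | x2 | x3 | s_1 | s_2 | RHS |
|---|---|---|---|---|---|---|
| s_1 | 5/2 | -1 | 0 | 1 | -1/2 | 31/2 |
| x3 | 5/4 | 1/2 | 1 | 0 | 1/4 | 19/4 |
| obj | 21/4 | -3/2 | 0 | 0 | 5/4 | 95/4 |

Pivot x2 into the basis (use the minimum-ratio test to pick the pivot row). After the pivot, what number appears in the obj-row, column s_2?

2

Ratio test on column x2 — row 1: entry -1 ≤ 0; row 2: (19/4)/(1/2) = 19/2. Minimum is 19/2 at row 2 (x3 leaves); pivot element 1/2.
Divide row 2 by 1/2; eliminate column x2 from the other rows.
obj-row update in column s_2: 5/4 − (-3/2)·(1/2) = 2.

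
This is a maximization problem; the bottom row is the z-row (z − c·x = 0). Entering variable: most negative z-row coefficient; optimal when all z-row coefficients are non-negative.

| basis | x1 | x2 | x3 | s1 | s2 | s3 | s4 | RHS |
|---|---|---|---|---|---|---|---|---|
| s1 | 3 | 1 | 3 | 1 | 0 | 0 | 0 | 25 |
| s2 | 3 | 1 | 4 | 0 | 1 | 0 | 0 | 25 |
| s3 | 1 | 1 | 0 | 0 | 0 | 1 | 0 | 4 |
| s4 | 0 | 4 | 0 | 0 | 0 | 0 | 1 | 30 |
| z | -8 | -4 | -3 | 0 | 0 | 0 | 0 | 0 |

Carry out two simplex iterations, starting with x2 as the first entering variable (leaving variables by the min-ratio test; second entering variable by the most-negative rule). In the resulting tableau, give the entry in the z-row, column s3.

8

Ratio test on column x2 — row 1: 25/1 = 25; row 2: 25/1 = 25; row 3: 4/1 = 4; row 4: 30/4 = 15/2. Minimum is 4 at row 3 (s3 leaves); pivot element 1.
Divide row 3 by 1; eliminate column x2 from the other rows.
Second iteration: most negative z-row entry is -4 in column x1, so x1 enters.
Ratio test on column x1 — row 1: 21/2 = 21/2; row 2: 21/2 = 21/2; row 3: 4/1 = 4; row 4: entry -4 ≤ 0. Minimum is 4 at row 3 (x2 leaves); pivot element 1.
Divide row 3 by 1; eliminate column x1 from the other rows.
After both pivots, the entry at the z-row, column s3 is 8.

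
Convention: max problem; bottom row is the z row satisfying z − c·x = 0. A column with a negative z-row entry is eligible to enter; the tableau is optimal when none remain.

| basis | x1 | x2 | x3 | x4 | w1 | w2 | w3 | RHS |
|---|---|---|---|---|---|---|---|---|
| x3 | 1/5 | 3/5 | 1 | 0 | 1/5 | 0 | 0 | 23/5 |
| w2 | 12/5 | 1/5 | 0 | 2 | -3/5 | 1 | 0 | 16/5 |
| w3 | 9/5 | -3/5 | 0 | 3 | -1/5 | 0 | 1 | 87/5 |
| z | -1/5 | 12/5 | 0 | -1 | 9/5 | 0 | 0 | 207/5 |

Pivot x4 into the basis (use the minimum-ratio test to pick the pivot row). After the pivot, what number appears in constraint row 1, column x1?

1/5

Ratio test on column x4 — row 1: entry 0 ≤ 0; row 2: (16/5)/2 = 8/5; row 3: (87/5)/3 = 29/5. Minimum is 8/5 at row 2 (w2 leaves); pivot element 2.
Divide row 2 by 2; eliminate column x4 from the other rows.
Row 1 update in column x1: 1/5 − 0·(6/5) = 1/5.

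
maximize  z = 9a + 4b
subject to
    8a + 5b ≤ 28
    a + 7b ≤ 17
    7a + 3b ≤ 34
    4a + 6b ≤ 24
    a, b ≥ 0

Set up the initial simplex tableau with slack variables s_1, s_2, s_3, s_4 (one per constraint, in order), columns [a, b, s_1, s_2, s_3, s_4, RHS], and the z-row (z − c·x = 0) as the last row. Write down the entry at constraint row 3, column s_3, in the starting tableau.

Slack s_3 belongs to constraint 3; its column is the unit vector e_3, so the entry in row 3 is 1.

1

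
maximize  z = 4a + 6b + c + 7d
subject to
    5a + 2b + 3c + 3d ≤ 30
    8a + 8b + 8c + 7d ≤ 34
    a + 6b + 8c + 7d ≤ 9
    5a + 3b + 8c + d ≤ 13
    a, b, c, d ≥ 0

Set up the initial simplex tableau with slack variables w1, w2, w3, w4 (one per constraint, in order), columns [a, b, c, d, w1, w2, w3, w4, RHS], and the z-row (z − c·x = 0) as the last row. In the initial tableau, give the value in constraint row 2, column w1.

Slack w1 belongs to constraint 1; its column is the unit vector e_1, so the entry in row 2 is 0.

0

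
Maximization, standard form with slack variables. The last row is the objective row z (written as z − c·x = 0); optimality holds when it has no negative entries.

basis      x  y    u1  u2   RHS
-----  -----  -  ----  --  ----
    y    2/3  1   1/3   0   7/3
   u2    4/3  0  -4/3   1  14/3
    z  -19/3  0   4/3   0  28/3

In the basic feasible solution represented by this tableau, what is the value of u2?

u2 is basic (row 2); its value is the RHS of that row, 14/3.

14/3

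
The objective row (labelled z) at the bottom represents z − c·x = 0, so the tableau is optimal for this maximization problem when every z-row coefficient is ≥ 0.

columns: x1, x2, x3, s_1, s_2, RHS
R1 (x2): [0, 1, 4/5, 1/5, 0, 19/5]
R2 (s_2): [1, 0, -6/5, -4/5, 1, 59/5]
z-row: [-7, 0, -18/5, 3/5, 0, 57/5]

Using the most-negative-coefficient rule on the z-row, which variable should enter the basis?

x1

Negative z-row entries: x1: -7, x3: -18/5.
The most negative is -7 in column x1, so x1 enters.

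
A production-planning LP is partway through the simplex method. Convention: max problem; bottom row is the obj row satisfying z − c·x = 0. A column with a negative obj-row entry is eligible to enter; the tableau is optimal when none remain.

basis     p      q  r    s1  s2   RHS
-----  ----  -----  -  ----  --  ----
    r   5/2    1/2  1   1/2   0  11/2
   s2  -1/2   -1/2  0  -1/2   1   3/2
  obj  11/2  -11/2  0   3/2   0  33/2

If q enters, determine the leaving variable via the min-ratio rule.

r

Column q entries and ratios — r: (11/2)/(1/2) = 11; s2: -1/2 ≤ 0, skip.
Smallest ratio is 11 in the row of r, so r leaves.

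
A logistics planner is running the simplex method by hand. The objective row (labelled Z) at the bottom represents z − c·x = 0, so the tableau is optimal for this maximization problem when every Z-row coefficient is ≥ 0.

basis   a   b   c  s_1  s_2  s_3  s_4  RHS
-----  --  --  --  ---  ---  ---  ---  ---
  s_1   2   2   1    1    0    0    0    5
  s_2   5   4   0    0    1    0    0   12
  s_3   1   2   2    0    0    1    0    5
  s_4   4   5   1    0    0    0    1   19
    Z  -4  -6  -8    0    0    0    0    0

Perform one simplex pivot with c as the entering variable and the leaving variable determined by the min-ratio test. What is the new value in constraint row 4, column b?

4

Ratio test on column c — row 1: 5/1 = 5; row 2: entry 0 ≤ 0; row 3: 5/2 = 5/2; row 4: 19/1 = 19. Minimum is 5/2 at row 3 (s_3 leaves); pivot element 2.
Divide row 3 by 2; eliminate column c from the other rows.
Row 4 update in column b: 5 − 1·1 = 4.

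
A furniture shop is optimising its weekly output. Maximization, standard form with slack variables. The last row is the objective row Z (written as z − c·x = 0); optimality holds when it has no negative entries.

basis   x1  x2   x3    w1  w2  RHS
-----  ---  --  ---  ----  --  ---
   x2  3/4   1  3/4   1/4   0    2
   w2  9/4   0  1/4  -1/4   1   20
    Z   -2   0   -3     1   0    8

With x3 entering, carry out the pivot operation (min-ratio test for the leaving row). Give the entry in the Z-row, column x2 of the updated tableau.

Ratio test on column x3 — row 1: 2/(3/4) = 8/3; row 2: 20/(1/4) = 80. Minimum is 8/3 at row 1 (x2 leaves); pivot element 3/4.
Divide row 1 by 3/4; eliminate column x3 from the other rows.
Z-row update in column x2: 0 − (-3)·(4/3) = 4.

4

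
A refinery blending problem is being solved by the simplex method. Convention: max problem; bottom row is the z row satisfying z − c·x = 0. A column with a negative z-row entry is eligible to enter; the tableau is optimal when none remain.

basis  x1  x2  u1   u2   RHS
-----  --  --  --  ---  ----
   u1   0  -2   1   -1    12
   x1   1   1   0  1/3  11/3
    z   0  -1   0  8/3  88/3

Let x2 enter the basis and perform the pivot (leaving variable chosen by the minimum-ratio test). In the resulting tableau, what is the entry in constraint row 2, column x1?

Ratio test on column x2 — row 1: entry -2 ≤ 0; row 2: (11/3)/1 = 11/3. Minimum is 11/3 at row 2 (x1 leaves); pivot element 1.
Divide row 2 by 1; eliminate column x2 from the other rows.
In the new row 2, the x1 entry is the old entry divided by the pivot: 1/1 = 1.

1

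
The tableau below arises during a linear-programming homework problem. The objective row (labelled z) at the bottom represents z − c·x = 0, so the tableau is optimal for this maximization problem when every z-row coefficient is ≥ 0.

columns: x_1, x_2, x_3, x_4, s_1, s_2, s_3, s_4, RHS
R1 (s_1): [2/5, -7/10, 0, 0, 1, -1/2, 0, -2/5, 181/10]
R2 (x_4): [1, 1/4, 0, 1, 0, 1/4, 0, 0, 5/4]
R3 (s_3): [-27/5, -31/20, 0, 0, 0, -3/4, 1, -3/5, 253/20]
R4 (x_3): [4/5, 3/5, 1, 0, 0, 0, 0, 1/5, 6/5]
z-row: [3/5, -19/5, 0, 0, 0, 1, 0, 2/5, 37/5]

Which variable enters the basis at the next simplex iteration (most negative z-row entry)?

Negative z-row entries: x_2: -19/5.
The most negative is -19/5 in column x_2, so x_2 enters.

x_2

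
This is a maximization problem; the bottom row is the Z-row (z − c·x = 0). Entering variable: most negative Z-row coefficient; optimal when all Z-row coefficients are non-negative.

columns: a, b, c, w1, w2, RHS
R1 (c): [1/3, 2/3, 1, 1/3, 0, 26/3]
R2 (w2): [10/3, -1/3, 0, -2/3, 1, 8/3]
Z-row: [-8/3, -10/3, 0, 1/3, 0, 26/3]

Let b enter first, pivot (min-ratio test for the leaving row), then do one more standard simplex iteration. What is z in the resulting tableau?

Ratio test on column b — row 1: (26/3)/(2/3) = 13; row 2: entry -1/3 ≤ 0. Minimum is 13 at row 1 (c leaves); pivot element 2/3.
Pivot on row 1; the Z-row RHS becomes 26/3 − (-10/3)·13 = 52.
Next entering variable (most negative Z-row entry -1): a.
Ratio test on column a — row 1: 13/(1/2) = 26; row 2: 7/(7/2) = 2. Minimum is 2 at row 2 (w2 leaves); pivot element 7/2.
After the second pivot the Z-row RHS is 52 − (-1)·2 = 54.

54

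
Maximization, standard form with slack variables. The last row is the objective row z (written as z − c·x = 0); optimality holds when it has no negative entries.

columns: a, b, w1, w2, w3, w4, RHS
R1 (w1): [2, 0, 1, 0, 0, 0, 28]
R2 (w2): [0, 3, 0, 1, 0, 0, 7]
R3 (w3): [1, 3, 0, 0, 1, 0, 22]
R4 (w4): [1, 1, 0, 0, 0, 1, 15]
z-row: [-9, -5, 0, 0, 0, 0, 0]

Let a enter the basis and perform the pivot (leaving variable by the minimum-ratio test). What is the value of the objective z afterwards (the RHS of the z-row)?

Ratio test on column a — row 1: 28/2 = 14; row 2: entry 0 ≤ 0; row 3: 22/1 = 22; row 4: 15/1 = 15. Minimum is 14 at row 1 (w1 leaves); pivot element 2.
Pivot on row 1; the z-row RHS becomes 0 − (-9)·14 = 126.

126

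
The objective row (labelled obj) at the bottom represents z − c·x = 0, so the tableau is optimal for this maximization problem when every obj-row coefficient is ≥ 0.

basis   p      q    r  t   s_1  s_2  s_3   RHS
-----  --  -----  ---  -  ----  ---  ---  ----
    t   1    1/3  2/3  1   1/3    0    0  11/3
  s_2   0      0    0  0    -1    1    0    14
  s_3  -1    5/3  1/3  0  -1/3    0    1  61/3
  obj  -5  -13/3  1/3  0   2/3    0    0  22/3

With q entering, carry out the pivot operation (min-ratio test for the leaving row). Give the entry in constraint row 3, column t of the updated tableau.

-5

Ratio test on column q — row 1: (11/3)/(1/3) = 11; row 2: entry 0 ≤ 0; row 3: (61/3)/(5/3) = 61/5. Minimum is 11 at row 1 (t leaves); pivot element 1/3.
Divide row 1 by 1/3; eliminate column q from the other rows.
Row 3 update in column t: 0 − (5/3)·3 = -5.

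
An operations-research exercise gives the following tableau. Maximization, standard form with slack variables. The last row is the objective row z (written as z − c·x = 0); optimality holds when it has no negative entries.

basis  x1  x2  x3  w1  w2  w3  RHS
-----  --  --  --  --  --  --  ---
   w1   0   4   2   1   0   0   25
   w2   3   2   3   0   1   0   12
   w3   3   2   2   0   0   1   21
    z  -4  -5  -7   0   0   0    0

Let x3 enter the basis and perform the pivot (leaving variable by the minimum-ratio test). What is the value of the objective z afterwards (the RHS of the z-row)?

Ratio test on column x3 — row 1: 25/2 = 25/2; row 2: 12/3 = 4; row 3: 21/2 = 21/2. Minimum is 4 at row 2 (w2 leaves); pivot element 3.
Pivot on row 2; the z-row RHS becomes 0 − (-7)·4 = 28.

28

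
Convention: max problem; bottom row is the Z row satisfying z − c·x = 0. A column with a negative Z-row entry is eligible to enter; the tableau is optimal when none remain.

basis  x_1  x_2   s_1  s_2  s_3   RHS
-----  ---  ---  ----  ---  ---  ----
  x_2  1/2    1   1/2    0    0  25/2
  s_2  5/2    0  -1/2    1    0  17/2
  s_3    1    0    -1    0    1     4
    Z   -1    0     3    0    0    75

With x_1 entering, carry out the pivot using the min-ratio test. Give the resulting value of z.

392/5

Ratio test on column x_1 — row 1: (25/2)/(1/2) = 25; row 2: (17/2)/(5/2) = 17/5; row 3: 4/1 = 4. Minimum is 17/5 at row 2 (s_2 leaves); pivot element 5/2.
Pivot on row 2; the Z-row RHS becomes 75 − (-1)·(17/5) = 392/5.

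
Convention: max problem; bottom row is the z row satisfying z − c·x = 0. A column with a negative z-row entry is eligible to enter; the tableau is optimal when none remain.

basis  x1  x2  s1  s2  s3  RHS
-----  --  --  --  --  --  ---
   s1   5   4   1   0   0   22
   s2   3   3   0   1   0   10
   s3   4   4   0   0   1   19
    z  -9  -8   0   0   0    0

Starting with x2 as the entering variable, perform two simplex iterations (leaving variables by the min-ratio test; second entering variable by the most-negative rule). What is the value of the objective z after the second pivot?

Ratio test on column x2 — row 1: 22/4 = 11/2; row 2: 10/3 = 10/3; row 3: 19/4 = 19/4. Minimum is 10/3 at row 2 (s2 leaves); pivot element 3.
Pivot on row 2; the z-row RHS becomes 0 − (-8)·(10/3) = 80/3.
Next entering variable (most negative z-row entry -1): x1.
Ratio test on column x1 — row 1: (26/3)/1 = 26/3; row 2: (10/3)/1 = 10/3; row 3: entry 0 ≤ 0. Minimum is 10/3 at row 2 (x2 leaves); pivot element 1.
After the second pivot the z-row RHS is 80/3 − (-1)·(10/3) = 30.

30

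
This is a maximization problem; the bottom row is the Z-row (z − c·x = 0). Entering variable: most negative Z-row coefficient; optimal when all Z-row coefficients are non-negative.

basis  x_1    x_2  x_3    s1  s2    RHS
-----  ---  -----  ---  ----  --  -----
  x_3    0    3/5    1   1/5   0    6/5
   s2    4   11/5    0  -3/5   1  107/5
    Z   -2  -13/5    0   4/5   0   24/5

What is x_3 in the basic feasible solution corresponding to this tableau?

x_3 is basic (row 1); its value is the RHS of that row, 6/5.

6/5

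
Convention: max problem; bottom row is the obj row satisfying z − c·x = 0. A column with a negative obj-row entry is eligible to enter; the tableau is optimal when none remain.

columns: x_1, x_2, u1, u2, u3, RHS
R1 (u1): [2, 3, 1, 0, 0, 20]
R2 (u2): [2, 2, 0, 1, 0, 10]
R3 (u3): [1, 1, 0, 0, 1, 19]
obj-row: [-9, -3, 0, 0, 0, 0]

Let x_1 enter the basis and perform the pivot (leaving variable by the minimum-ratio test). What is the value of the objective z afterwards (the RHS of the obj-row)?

Ratio test on column x_1 — row 1: 20/2 = 10; row 2: 10/2 = 5; row 3: 19/1 = 19. Minimum is 5 at row 2 (u2 leaves); pivot element 2.
Pivot on row 2; the obj-row RHS becomes 0 − (-9)·5 = 45.

45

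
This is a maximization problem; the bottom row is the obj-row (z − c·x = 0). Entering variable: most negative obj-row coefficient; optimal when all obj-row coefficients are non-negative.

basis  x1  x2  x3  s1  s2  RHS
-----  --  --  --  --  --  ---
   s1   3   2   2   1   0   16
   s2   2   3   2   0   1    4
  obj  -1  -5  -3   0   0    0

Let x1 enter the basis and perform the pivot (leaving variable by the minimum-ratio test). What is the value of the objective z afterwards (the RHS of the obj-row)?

2

Ratio test on column x1 — row 1: 16/3 = 16/3; row 2: 4/2 = 2. Minimum is 2 at row 2 (s2 leaves); pivot element 2.
Pivot on row 2; the obj-row RHS becomes 0 − (-1)·2 = 2.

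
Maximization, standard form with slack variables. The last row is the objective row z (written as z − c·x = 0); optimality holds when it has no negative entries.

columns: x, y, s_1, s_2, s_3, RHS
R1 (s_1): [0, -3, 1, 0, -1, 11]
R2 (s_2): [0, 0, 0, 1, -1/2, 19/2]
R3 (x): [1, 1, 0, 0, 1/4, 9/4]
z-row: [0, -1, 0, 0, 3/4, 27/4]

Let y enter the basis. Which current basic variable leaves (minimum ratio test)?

Column y entries and ratios — s_1: -3 ≤ 0, skip; s_2: 0 ≤ 0, skip; x: (9/4)/1 = 9/4.
Smallest ratio is 9/4 in the row of x, so x leaves.

x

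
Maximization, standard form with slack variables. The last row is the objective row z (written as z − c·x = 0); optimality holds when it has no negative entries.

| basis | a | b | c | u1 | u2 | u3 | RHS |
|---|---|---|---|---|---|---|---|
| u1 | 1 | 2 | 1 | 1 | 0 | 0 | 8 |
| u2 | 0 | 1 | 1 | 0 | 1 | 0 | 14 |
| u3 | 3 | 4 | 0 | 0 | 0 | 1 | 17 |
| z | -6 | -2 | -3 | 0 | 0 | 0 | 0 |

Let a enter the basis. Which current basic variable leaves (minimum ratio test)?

Column a entries and ratios — u1: 8/1 = 8; u2: 0 ≤ 0, skip; u3: 17/3 = 17/3.
Smallest ratio is 17/3 in the row of u3, so u3 leaves.

u3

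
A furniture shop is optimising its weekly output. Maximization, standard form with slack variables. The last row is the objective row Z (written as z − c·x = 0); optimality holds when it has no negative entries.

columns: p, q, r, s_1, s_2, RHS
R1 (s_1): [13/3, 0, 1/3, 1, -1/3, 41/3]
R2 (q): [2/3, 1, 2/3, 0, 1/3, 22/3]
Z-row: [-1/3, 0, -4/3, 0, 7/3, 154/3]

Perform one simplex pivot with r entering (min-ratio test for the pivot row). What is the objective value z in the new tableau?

66

Ratio test on column r — row 1: (41/3)/(1/3) = 41; row 2: (22/3)/(2/3) = 11. Minimum is 11 at row 2 (q leaves); pivot element 2/3.
Pivot on row 2; the Z-row RHS becomes 154/3 − (-4/3)·11 = 66.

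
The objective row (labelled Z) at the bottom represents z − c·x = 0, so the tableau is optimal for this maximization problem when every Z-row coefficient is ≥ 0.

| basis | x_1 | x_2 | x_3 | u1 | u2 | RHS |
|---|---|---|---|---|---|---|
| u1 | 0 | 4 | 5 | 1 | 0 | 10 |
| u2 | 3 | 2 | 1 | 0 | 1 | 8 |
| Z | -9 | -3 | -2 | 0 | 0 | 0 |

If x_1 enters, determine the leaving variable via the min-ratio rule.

u2

Column x_1 entries and ratios — u1: 0 ≤ 0, skip; u2: 8/3 = 8/3.
Smallest ratio is 8/3 in the row of u2, so u2 leaves.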